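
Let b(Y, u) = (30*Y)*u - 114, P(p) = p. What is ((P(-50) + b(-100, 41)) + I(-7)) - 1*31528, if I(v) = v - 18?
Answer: -154717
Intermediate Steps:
I(v) = -18 + v
b(Y, u) = -114 + 30*Y*u (b(Y, u) = 30*Y*u - 114 = -114 + 30*Y*u)
((P(-50) + b(-100, 41)) + I(-7)) - 1*31528 = ((-50 + (-114 + 30*(-100)*41)) + (-18 - 7)) - 1*31528 = ((-50 + (-114 - 123000)) - 25) - 31528 = ((-50 - 123114) - 25) - 31528 = (-123164 - 25) - 31528 = -123189 - 31528 = -154717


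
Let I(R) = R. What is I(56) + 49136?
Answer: 49192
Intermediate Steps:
I(56) + 49136 = 56 + 49136 = 49192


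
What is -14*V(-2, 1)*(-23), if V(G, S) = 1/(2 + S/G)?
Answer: 644/3 ≈ 214.67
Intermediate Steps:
-14*V(-2, 1)*(-23) = -(-28)/(1 + 2*(-2))*(-23) = -(-28)/(1 - 4)*(-23) = -(-28)/(-3)*(-23) = -(-28)*(-1)/3*(-23) = -14*2/3*(-23) = -28/3*(-23) = 644/3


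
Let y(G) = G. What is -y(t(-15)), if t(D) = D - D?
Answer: 0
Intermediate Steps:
t(D) = 0
-y(t(-15)) = -1*0 = 0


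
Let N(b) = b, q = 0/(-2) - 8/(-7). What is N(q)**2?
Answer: 64/49 ≈ 1.3061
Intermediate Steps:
q = 8/7 (q = 0*(-1/2) - 8*(-1/7) = 0 + 8/7 = 8/7 ≈ 1.1429)
N(q)**2 = (8/7)**2 = 64/49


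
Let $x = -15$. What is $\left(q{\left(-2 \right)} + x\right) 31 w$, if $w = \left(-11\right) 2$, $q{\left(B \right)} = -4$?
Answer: $12958$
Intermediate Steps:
$w = -22$
$\left(q{\left(-2 \right)} + x\right) 31 w = \left(-4 - 15\right) 31 \left(-22\right) = \left(-19\right) 31 \left(-22\right) = \left(-589\right) \left(-22\right) = 12958$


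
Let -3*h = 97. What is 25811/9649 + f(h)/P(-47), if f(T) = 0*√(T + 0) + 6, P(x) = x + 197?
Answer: 654924/241225 ≈ 2.7150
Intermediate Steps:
h = -97/3 (h = -⅓*97 = -97/3 ≈ -32.333)
P(x) = 197 + x
f(T) = 6 (f(T) = 0*√T + 6 = 0 + 6 = 6)
25811/9649 + f(h)/P(-47) = 25811/9649 + 6/(197 - 47) = 25811*(1/9649) + 6/150 = 25811/9649 + 6*(1/150) = 25811/9649 + 1/25 = 654924/241225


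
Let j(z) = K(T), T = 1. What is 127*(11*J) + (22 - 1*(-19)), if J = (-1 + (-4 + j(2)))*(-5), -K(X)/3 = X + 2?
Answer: 97831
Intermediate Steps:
K(X) = -6 - 3*X (K(X) = -3*(X + 2) = -3*(2 + X) = -6 - 3*X)
j(z) = -9 (j(z) = -6 - 3*1 = -6 - 3 = -9)
J = 70 (J = (-1 + (-4 - 9))*(-5) = (-1 - 13)*(-5) = -14*(-5) = 70)
127*(11*J) + (22 - 1*(-19)) = 127*(11*70) + (22 - 1*(-19)) = 127*770 + (22 + 19) = 97790 + 41 = 97831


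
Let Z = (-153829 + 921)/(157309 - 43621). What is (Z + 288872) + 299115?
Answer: 16711728287/28422 ≈ 5.8799e+5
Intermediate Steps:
Z = -38227/28422 (Z = -152908/113688 = -152908*1/113688 = -38227/28422 ≈ -1.3450)
(Z + 288872) + 299115 = (-38227/28422 + 288872) + 299115 = 8210281757/28422 + 299115 = 16711728287/28422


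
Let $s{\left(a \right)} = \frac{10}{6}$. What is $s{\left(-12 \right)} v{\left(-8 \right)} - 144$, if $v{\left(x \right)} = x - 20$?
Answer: $- \frac{572}{3} \approx -190.67$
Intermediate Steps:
$s{\left(a \right)} = \frac{5}{3}$ ($s{\left(a \right)} = 10 \cdot \frac{1}{6} = \frac{5}{3}$)
$v{\left(x \right)} = -20 + x$ ($v{\left(x \right)} = x - 20 = -20 + x$)
$s{\left(-12 \right)} v{\left(-8 \right)} - 144 = \frac{5 \left(-20 - 8\right)}{3} - 144 = \frac{5}{3} \left(-28\right) - 144 = - \frac{140}{3} - 144 = - \frac{572}{3}$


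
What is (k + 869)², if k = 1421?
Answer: 5244100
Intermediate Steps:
(k + 869)² = (1421 + 869)² = 2290² = 5244100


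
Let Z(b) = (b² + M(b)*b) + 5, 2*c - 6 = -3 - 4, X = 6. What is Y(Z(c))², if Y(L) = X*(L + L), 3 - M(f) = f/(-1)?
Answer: 2304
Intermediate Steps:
M(f) = 3 + f (M(f) = 3 - f/(-1) = 3 - f*(-1) = 3 - (-1)*f = 3 + f)
c = -½ (c = 3 + (-3 - 4)/2 = 3 + (½)*(-7) = 3 - 7/2 = -½ ≈ -0.50000)
Z(b) = 5 + b² + b*(3 + b) (Z(b) = (b² + (3 + b)*b) + 5 = (b² + b*(3 + b)) + 5 = 5 + b² + b*(3 + b))
Y(L) = 12*L (Y(L) = 6*(L + L) = 6*(2*L) = 12*L)
Y(Z(c))² = (12*(5 + (-½)² - (3 - ½)/2))² = (12*(5 + ¼ - ½*5/2))² = (12*(5 + ¼ - 5/4))² = (12*4)² = 48² = 2304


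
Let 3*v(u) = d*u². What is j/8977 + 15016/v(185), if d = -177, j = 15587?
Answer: 31339640793/18127031675 ≈ 1.7289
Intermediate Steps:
v(u) = -59*u² (v(u) = (-177*u²)/3 = -59*u²)
j/8977 + 15016/v(185) = 15587/8977 + 15016/((-59*185²)) = 15587*(1/8977) + 15016/((-59*34225)) = 15587/8977 + 15016/(-2019275) = 15587/8977 + 15016*(-1/2019275) = 15587/8977 - 15016/2019275 = 31339640793/18127031675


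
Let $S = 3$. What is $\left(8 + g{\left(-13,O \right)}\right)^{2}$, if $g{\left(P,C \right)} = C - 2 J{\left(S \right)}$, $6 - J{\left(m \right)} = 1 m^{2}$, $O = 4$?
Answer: $324$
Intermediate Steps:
$J{\left(m \right)} = 6 - m^{2}$ ($J{\left(m \right)} = 6 - 1 m^{2} = 6 - m^{2}$)
$g{\left(P,C \right)} = 6 + C$ ($g{\left(P,C \right)} = C - 2 \left(6 - 3^{2}\right) = C - 2 \left(6 - 9\right) = C - -6 = C + 6 = 6 + C$)
$\left(8 + g{\left(-13,O \right)}\right)^{2} = \left(8 + \left(6 + 4\right)\right)^{2} = \left(8 + 10\right)^{2} = 18^{2} = 324$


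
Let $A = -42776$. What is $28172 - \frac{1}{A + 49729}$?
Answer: $\frac{195879915}{6953} \approx 28172.0$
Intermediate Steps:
$28172 - \frac{1}{A + 49729} = 28172 - \frac{1}{-42776 + 49729} = 28172 - \frac{1}{6953} = \frac{195879915}{6953}$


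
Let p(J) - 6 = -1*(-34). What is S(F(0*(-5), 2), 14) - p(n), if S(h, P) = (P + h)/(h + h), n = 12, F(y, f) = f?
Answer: -36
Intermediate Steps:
S(h, P) = (P + h)/(2*h) (S(h, P) = (P + h)/((2*h)) = (P + h)*(1/(2*h)) = (P + h)/(2*h))
p(J) = 40 (p(J) = 6 - 1*(-34) = 6 + 34 = 40)
S(F(0*(-5), 2), 14) - p(n) = (½)*(14 + 2)/2 - 1*40 = (½)*(½)*16 - 40 = 4 - 40 = -36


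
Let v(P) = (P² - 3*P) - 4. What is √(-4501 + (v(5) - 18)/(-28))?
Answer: 4*I*√13783/7 ≈ 67.086*I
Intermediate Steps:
v(P) = -4 + P² - 3*P
√(-4501 + (v(5) - 18)/(-28)) = √(-4501 + ((-4 + 5² - 3*5) - 18)/(-28)) = √(-4501 + ((-4 + 25 - 15) - 18)*(-1/28)) = √(-4501 + (6 - 18)*(-1/28)) = √(-4501 - 12*(-1/28)) = √(-4501 + 3/7) = √(-31504/7) = 4*I*√13783/7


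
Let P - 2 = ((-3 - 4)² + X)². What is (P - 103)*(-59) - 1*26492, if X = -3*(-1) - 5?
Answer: -150864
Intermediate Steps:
X = -2 (X = 3 - 5 = -2)
P = 2211 (P = 2 + ((-3 - 4)² - 2)² = 2 + ((-7)² - 2)² = 2 + (49 - 2)² = 2 + 47² = 2 + 2209 = 2211)
(P - 103)*(-59) - 1*26492 = (2211 - 103)*(-59) - 1*26492 = 2108*(-59) - 26492 = -124372 - 26492 = -150864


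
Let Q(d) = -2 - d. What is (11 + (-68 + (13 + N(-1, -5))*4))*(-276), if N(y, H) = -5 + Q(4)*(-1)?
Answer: 276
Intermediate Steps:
N(y, H) = 1 (N(y, H) = -5 + (-2 - 1*4)*(-1) = -5 + (-2 - 4)*(-1) = -5 - 6*(-1) = -5 + 6 = 1)
(11 + (-68 + (13 + N(-1, -5))*4))*(-276) = (11 + (-68 + (13 + 1)*4))*(-276) = (11 + (-68 + 14*4))*(-276) = (11 + (-68 + 56))*(-276) = (11 - 12)*(-276) = -1*(-276) = 276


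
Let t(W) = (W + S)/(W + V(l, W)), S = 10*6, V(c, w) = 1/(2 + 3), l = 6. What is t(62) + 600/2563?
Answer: 1750030/797093 ≈ 2.1955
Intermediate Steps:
V(c, w) = ⅕ (V(c, w) = 1/5 = ⅕)
S = 60
t(W) = (60 + W)/(⅕ + W) (t(W) = (W + 60)/(W + ⅕) = (60 + W)/(⅕ + W))
t(62) + 600/2563 = 5*(60 + 62)/(1 + 5*62) + 600/2563 = 5*122/(1 + 310) + 600*(1/2563) = 5*122/311 + 600/2563 = 5*(1/311)*122 + 600/2563 = 610/311 + 600/2563 = 1750030/797093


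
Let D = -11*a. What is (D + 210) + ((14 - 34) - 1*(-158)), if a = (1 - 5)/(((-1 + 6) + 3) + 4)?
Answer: 1055/3 ≈ 351.67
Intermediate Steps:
a = -⅓ (a = -4/((5 + 3) + 4) = -4/(8 + 4) = -4/12 = -4*1/12 = -⅓ ≈ -0.33333)
D = 11/3 (D = -11*(-⅓) = 11/3 ≈ 3.6667)
(D + 210) + ((14 - 34) - 1*(-158)) = (11/3 + 210) + ((14 - 34) - 1*(-158)) = 641/3 + (-20 + 158) = 641/3 + 138 = 1055/3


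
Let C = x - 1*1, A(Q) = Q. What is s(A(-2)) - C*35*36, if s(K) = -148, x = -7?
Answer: 9932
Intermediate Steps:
C = -8 (C = -7 - 1*1 = -7 - 1 = -8)
s(A(-2)) - C*35*36 = -148 - (-8*35)*36 = -148 - (-280)*36 = -148 - 1*(-10080) = -148 + 10080 = 9932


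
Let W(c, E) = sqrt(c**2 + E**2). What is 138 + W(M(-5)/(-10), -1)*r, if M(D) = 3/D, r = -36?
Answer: 138 - 18*sqrt(2509)/25 ≈ 101.94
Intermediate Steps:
W(c, E) = sqrt(E**2 + c**2)
138 + W(M(-5)/(-10), -1)*r = 138 + sqrt((-1)**2 + ((3/(-5))/(-10))**2)*(-36) = 138 + sqrt(1 + ((3*(-1/5))*(-1/10))**2)*(-36) = 138 + sqrt(1 + (-3/5*(-1/10))**2)*(-36) = 138 + sqrt(1 + (3/50)**2)*(-36) = 138 + sqrt(1 + 9/2500)*(-36) = 138 + sqrt(2509/2500)*(-36) = 138 + (sqrt(2509)/50)*(-36) = 138 - 18*sqrt(2509)/25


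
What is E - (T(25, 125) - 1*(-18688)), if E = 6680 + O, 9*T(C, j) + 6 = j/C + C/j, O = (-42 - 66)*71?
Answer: -885416/45 ≈ -19676.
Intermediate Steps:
O = -7668 (O = -108*71 = -7668)
T(C, j) = -⅔ + C/(9*j) + j/(9*C) (T(C, j) = -⅔ + (j/C + C/j)/9 = -⅔ + (C/j + j/C)/9 = -⅔ + (C/(9*j) + j/(9*C)) = -⅔ + C/(9*j) + j/(9*C))
E = -988 (E = 6680 - 7668 = -988)
E - (T(25, 125) - 1*(-18688)) = -988 - ((-⅔ + (⅑)*25/125 + (⅑)*125/25) - 1*(-18688)) = -988 - ((-⅔ + (⅑)*25*(1/125) + (⅑)*125*(1/25)) + 18688) = -988 - ((-⅔ + 1/45 + 5/9) + 18688) = -988 - (-4/45 + 18688) = -988 - 1*840956/45 = -988 - 840956/45 = -885416/45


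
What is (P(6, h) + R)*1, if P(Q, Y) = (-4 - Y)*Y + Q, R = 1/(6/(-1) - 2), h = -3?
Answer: 71/8 ≈ 8.8750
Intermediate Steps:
R = -⅛ (R = 1/(6*(-1) - 2) = 1/(-6 - 2) = 1/(-8) = -⅛ ≈ -0.12500)
P(Q, Y) = Q + Y*(-4 - Y) (P(Q, Y) = Y*(-4 - Y) + Q = Q + Y*(-4 - Y))
(P(6, h) + R)*1 = ((6 - 1*(-3)² - 4*(-3)) - ⅛)*1 = ((6 - 1*9 + 12) - ⅛)*1 = ((6 - 9 + 12) - ⅛)*1 = (9 - ⅛)*1 = (71/8)*1 = 71/8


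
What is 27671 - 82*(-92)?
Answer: 35215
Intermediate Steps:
27671 - 82*(-92) = 27671 - 1*(-7544) = 27671 + 7544 = 35215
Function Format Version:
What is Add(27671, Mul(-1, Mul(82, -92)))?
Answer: 35215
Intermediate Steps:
Add(27671, Mul(-1, Mul(82, -92))) = Add(27671, Mul(-1, -7544)) = Add(27671, 7544) = 35215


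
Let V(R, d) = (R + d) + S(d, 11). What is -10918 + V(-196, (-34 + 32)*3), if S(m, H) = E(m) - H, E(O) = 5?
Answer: -11126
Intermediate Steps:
S(m, H) = 5 - H
V(R, d) = -6 + R + d (V(R, d) = (R + d) + (5 - 1*11) = (R + d) + (5 - 11) = (R + d) - 6 = -6 + R + d)
-10918 + V(-196, (-34 + 32)*3) = -10918 + (-6 - 196 + (-34 + 32)*3) = -10918 + (-6 - 196 - 2*3) = -10918 + (-6 - 196 - 6) = -10918 - 208 = -11126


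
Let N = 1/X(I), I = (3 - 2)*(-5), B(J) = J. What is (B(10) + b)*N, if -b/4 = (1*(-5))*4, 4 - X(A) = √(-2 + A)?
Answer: 360/23 + 90*I*√7/23 ≈ 15.652 + 10.353*I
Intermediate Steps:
I = -5 (I = 1*(-5) = -5)
X(A) = 4 - √(-2 + A)
b = 80 (b = -4*1*(-5)*4 = -(-20)*4 = -4*(-20) = 80)
N = 1/(4 - I*√7) (N = 1/(4 - √(-2 - 5)) = 1/(4 - √(-7)) = 1/(4 - I*√7) ≈ 0.17391 + 0.11503*I)
(B(10) + b)*N = (10 + 80)*(4/23 + I*√7/23) = 90*(4/23 + I*√7/23) = 360/23 + 90*I*√7/23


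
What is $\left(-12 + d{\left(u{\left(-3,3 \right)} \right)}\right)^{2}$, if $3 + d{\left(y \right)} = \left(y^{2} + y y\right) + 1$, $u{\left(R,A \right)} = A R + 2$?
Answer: $7056$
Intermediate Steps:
$u{\left(R,A \right)} = 2 + A R$
$d{\left(y \right)} = -2 + 2 y^{2}$ ($d{\left(y \right)} = -3 + \left(\left(y^{2} + y y\right) + 1\right) = -3 + \left(\left(y^{2} + y^{2}\right) + 1\right) = -3 + \left(2 y^{2} + 1\right) = -3 + \left(1 + 2 y^{2}\right) = -2 + 2 y^{2}$)
$\left(-12 + d{\left(u{\left(-3,3 \right)} \right)}\right)^{2} = \left(-12 - \left(2 - 2 \left(2 + 3 \left(-3\right)\right)^{2}\right)\right)^{2} = \left(-12 - \left(2 - 2 \left(2 - 9\right)^{2}\right)\right)^{2} = \left(-12 - \left(2 - 2 \left(-7\right)^{2}\right)\right)^{2} = \left(-12 + \left(-2 + 2 \cdot 49\right)\right)^{2} = \left(-12 + \left(-2 + 98\right)\right)^{2} = \left(-12 + 96\right)^{2} = 84^{2} = 7056$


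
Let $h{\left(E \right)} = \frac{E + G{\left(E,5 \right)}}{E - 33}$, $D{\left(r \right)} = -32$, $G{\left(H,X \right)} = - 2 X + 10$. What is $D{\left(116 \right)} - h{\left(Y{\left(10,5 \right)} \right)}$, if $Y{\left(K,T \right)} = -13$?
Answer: $- \frac{1485}{46} \approx -32.283$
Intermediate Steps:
$G{\left(H,X \right)} = 10 - 2 X$
$h{\left(E \right)} = \frac{E}{-33 + E}$ ($h{\left(E \right)} = \frac{E + \left(10 - 10\right)}{E - 33} = \frac{E + \left(10 - 10\right)}{-33 + E} = \frac{E + 0}{-33 + E} = \frac{E}{-33 + E}$)
$D{\left(116 \right)} - h{\left(Y{\left(10,5 \right)} \right)} = -32 - - \frac{13}{-33 - 13} = -32 - - \frac{13}{-46} = -32 - \left(-13\right) \left(- \frac{1}{46}\right) = -32 - \frac{13}{46} = - \frac{1485}{46}$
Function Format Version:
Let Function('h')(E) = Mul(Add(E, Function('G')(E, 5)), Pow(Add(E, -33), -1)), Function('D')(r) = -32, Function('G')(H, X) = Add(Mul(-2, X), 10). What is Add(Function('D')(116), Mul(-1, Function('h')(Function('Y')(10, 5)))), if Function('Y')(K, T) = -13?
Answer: Rational(-1485, 46) ≈ -32.283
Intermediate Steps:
Function('G')(H, X) = Add(10, Mul(-2, X))
Function('h')(E) = Mul(E, Pow(Add(-33, E), -1)) (Function('h')(E) = Mul(Add(E, Add(10, Mul(-2, 5))), Pow(Add(E, -33), -1)) = Mul(Add(E, Add(10, -10)), Pow(Add(-33, E), -1)) = Mul(Add(E, 0), Pow(Add(-33, E), -1)) = Mul(E, Pow(Add(-33, E), -1)))
Add(Function('D')(116), Mul(-1, Function('h')(Function('Y')(10, 5)))) = Add(-32, Mul(-1, Mul(-13, Pow(Add(-33, -13), -1)))) = Add(-32, Mul(-1, Mul(-13, Pow(-46, -1)))) = Add(-32, Mul(-1, Mul(-13, Rational(-1, 46)))) = Add(-32, Mul(-1, Rational(13, 46))) = Add(-32, Rational(-13, 46)) = Rational(-1485, 46)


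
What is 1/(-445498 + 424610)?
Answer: -1/20888 ≈ -4.7874e-5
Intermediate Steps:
1/(-445498 + 424610) = 1/(-20888) = -1/20888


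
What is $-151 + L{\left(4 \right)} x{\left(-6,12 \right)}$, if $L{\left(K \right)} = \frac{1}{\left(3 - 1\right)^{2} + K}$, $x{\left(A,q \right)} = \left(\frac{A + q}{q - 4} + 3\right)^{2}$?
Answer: $- \frac{19103}{128} \approx -149.24$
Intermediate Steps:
$x{\left(A,q \right)} = \left(3 + \frac{A + q}{-4 + q}\right)^{2}$ ($x{\left(A,q \right)} = \left(\frac{A + q}{-4 + q} + 3\right)^{2} = \left(3 + \frac{A + q}{-4 + q}\right)^{2}$)
$L{\left(K \right)} = \frac{1}{4 + K}$ ($L{\left(K \right)} = \frac{1}{2^{2} + K} = \frac{1}{4 + K}$)
$-151 + L{\left(4 \right)} x{\left(-6,12 \right)} = -151 + \frac{\frac{1}{\left(-4 + 12\right)^{2}} \left(-12 - 6 + 4 \cdot 12\right)^{2}}{4 + 4} = -151 + \frac{\frac{1}{64} \left(-12 - 6 + 48\right)^{2}}{8} = -151 + \frac{\frac{1}{64} \cdot 30^{2}}{8} = -151 + \frac{\frac{1}{64} \cdot 900}{8} = -151 + \frac{1}{8} \cdot \frac{225}{16} = -151 + \frac{225}{128} = - \frac{19103}{128}$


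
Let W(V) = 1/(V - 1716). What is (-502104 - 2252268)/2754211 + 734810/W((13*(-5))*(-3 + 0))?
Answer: -3078232937602482/2754211 ≈ -1.1176e+9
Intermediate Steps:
W(V) = 1/(-1716 + V)
(-502104 - 2252268)/2754211 + 734810/W((13*(-5))*(-3 + 0)) = (-502104 - 2252268)/2754211 + 734810/(1/(-1716 + (13*(-5))*(-3 + 0))) = -2754372*1/2754211 + 734810/(1/(-1716 - 65*(-3))) = -2754372/2754211 + 734810/(1/(-1716 + 195)) = -2754372/2754211 + 734810/(1/(-1521)) = -2754372/2754211 + 734810/(-1/1521) = -2754372/2754211 + 734810*(-1521) = -2754372/2754211 - 1117646010 = -3078232937602482/2754211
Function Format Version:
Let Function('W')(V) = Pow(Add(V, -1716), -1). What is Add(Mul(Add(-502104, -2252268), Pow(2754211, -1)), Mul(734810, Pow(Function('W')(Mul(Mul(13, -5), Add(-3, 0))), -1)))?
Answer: Rational(-3078232937602482, 2754211) ≈ -1.1176e+9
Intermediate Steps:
Function('W')(V) = Pow(Add(-1716, V), -1)
Add(Mul(Add(-502104, -2252268), Pow(2754211, -1)), Mul(734810, Pow(Function('W')(Mul(Mul(13, -5), Add(-3, 0))), -1))) = Add(Mul(Add(-502104, -2252268), Pow(2754211, -1)), Mul(734810, Pow(Pow(Add(-1716, Mul(Mul(13, -5), Add(-3, 0))), -1), -1))) = Add(Mul(-2754372, Rational(1, 2754211)), Mul(734810, Pow(Pow(Add(-1716, Mul(-65, -3)), -1), -1))) = Add(Rational(-2754372, 2754211), Mul(734810, Pow(Pow(Add(-1716, 195), -1), -1))) = Add(Rational(-2754372, 2754211), Mul(734810, Pow(Pow(-1521, -1), -1))) = Add(Rational(-2754372, 2754211), Mul(734810, Pow(Rational(-1, 1521), -1))) = Add(Rational(-2754372, 2754211), Mul(734810, -1521)) = Add(Rational(-2754372, 2754211), -1117646010) = Rational(-3078232937602482, 2754211)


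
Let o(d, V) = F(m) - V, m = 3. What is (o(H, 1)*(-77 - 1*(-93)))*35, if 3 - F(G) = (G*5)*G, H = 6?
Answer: -24080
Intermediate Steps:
F(G) = 3 - 5*G² (F(G) = 3 - G*5*G = 3 - 5*G*G = 3 - 5*G²)
o(d, V) = -42 - V (o(d, V) = (3 - 5*3²) - V = (3 - 5*9) - V = (3 - 45) - V = -42 - V)
(o(H, 1)*(-77 - 1*(-93)))*35 = ((-42 - 1*1)*(-77 - 1*(-93)))*35 = ((-42 - 1)*(-77 + 93))*35 = -43*16*35 = -688*35 = -24080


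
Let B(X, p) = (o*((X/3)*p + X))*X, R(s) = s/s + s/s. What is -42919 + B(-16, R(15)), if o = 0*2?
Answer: -42919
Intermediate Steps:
o = 0
R(s) = 2 (R(s) = 1 + 1 = 2)
B(X, p) = 0 (B(X, p) = (0*((X/3)*p + X))*X = (0*(X*p/3 + X))*X = (0*(X + X*p/3))*X = 0*X = 0)
-42919 + B(-16, R(15)) = -42919 + 0 = -42919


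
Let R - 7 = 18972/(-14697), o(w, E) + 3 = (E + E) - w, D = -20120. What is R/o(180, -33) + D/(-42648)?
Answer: 108104538/240852803 ≈ 0.44884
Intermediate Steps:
o(w, E) = -3 - w + 2*E (o(w, E) = -3 + ((E + E) - w) = -3 + (2*E - w) = -3 + (-w + 2*E) = -3 - w + 2*E)
R = 9323/1633 (R = 7 + 18972/(-14697) = 7 + 18972*(-1/14697) = 7 - 2108/1633 = 9323/1633 ≈ 5.7091)
R/o(180, -33) + D/(-42648) = 9323/(1633*(-3 - 1*180 + 2*(-33))) - 20120/(-42648) = 9323/(1633*(-3 - 180 - 66)) - 20120*(-1/42648) = (9323/1633)/(-249) + 2515/5331 = (9323/1633)*(-1/249) + 2515/5331 = -9323/406617 + 2515/5331 = 108104538/240852803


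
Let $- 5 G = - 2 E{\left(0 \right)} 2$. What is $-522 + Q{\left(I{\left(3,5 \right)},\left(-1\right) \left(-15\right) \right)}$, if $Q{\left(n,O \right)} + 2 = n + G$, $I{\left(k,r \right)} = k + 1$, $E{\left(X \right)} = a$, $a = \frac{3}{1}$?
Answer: $- \frac{2588}{5} \approx -517.6$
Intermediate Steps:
$a = 3$ ($a = 3 \cdot 1 = 3$)
$E{\left(X \right)} = 3$
$I{\left(k,r \right)} = 1 + k$
$G = \frac{12}{5}$ ($G = - \frac{\left(-2\right) 3 \cdot 2}{5} = - \frac{\left(-6\right) 2}{5} = \left(- \frac{1}{5}\right) \left(-12\right) = \frac{12}{5} \approx 2.4$)
$Q{\left(n,O \right)} = \frac{2}{5} + n$ ($Q{\left(n,O \right)} = -2 + \left(n + \frac{12}{5}\right) = -2 + \left(\frac{12}{5} + n\right) = \frac{2}{5} + n$)
$-522 + Q{\left(I{\left(3,5 \right)},\left(-1\right) \left(-15\right) \right)} = -522 + \left(\frac{2}{5} + \left(1 + 3\right)\right) = -522 + \left(\frac{2}{5} + 4\right) = -522 + \frac{22}{5} = - \frac{2588}{5}$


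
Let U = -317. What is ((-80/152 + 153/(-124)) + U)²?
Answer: 563999498001/5550736 ≈ 1.0161e+5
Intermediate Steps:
((-80/152 + 153/(-124)) + U)² = ((-80/152 + 153/(-124)) - 317)² = ((-80*1/152 + 153*(-1/124)) - 317)² = ((-10/19 - 153/124) - 317)² = (-4147/2356 - 317)² = (-750999/2356)² = 563999498001/5550736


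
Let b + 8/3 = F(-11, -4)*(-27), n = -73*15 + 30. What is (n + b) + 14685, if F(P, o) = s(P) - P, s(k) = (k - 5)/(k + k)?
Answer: 438923/33 ≈ 13301.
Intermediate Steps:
s(k) = (-5 + k)/(2*k) (s(k) = (-5 + k)/((2*k)) = (-5 + k)*(1/(2*k)) = (-5 + k)/(2*k))
F(P, o) = -P + (-5 + P)/(2*P) (F(P, o) = (-5 + P)/(2*P) - P = -P + (-5 + P)/(2*P))
n = -1065 (n = -1095 + 30 = -1065)
b = -10537/33 (b = -8/3 + (½ - 1*(-11) - 5/2/(-11))*(-27) = -8/3 + (½ + 11 - 5/2*(-1/11))*(-27) = -8/3 + (½ + 11 + 5/22)*(-27) = -8/3 + (129/11)*(-27) = -8/3 - 3483/11 = -10537/33 ≈ -319.30)
(n + b) + 14685 = (-1065 - 10537/33) + 14685 = -45682/33 + 14685 = 438923/33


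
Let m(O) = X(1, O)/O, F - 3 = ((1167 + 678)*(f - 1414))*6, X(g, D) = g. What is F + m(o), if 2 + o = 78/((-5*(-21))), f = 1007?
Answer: -198241463/44 ≈ -4.5055e+6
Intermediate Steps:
F = -4505487 (F = 3 + ((1167 + 678)*(1007 - 1414))*6 = 3 + (1845*(-407))*6 = 3 - 750915*6 = 3 - 4505490 = -4505487)
o = -44/35 (o = -2 + 78/((-5*(-21))) = -2 + 78/105 = -2 + 78*(1/105) = -2 + 26/35 = -44/35 ≈ -1.2571)
m(O) = 1/O
F + m(o) = -4505487 + 1/(-44/35) = -4505487 - 35/44 = -198241463/44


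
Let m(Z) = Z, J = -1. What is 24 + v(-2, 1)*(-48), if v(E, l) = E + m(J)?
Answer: 168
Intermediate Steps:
v(E, l) = -1 + E (v(E, l) = E - 1 = -1 + E)
24 + v(-2, 1)*(-48) = 24 + (-1 - 2)*(-48) = 24 - 3*(-48) = 24 + 144 = 168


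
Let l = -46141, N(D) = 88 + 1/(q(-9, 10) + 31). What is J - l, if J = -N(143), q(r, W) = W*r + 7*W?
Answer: 506582/11 ≈ 46053.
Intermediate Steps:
q(r, W) = 7*W + W*r
N(D) = 969/11 (N(D) = 88 + 1/(10*(7 - 9) + 31) = 88 + 1/(10*(-2) + 31) = 88 + 1/(-20 + 31) = 88 + 1/11 = 969/11)
J = -969/11 (J = -1*969/11 = -969/11 ≈ -88.091)
J - l = -969/11 - 1*(-46141) = -969/11 + 46141 = 506582/11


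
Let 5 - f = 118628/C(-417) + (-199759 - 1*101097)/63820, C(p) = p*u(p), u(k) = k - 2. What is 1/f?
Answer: 2787705465/25187433307 ≈ 0.11068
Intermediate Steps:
u(k) = -2 + k
C(p) = p*(-2 + p)
f = 25187433307/2787705465 (f = 5 - (118628/((-417*(-2 - 417))) + (-199759 - 1*101097)/63820) = 5 - (118628/((-417*(-419))) + (-199759 - 101097)*(1/63820)) = 5 - (118628/174723 - 300856*1/63820) = 5 - (118628*(1/174723) - 75214/15955) = 5 - (118628/174723 - 75214/15955) = 5 - 1*(-11248905982/2787705465) = 5 + 11248905982/2787705465 = 25187433307/2787705465 ≈ 9.0352)
1/f = 1/(25187433307/2787705465) = 2787705465/25187433307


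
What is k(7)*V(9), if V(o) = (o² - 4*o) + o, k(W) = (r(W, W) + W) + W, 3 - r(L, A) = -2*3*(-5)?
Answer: -702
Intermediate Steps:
r(L, A) = -27 (r(L, A) = 3 - (-2*3)*(-5) = 3 - (-6)*(-5) = 3 - 1*30 = 3 - 30 = -27)
k(W) = -27 + 2*W (k(W) = (-27 + W) + W = -27 + 2*W)
V(o) = o² - 3*o
k(7)*V(9) = (-27 + 2*7)*(9*(-3 + 9)) = (-27 + 14)*(9*6) = -13*54 = -702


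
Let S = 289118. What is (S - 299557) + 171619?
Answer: 161180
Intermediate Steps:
(S - 299557) + 171619 = (289118 - 299557) + 171619 = -10439 + 171619 = 161180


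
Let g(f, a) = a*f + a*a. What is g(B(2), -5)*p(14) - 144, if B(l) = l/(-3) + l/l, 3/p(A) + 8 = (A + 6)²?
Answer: -4027/28 ≈ -143.82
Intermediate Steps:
p(A) = 3/(-8 + (6 + A)²) (p(A) = 3/(-8 + (A + 6)²) = 3/(-8 + (6 + A)²))
B(l) = 1 - l/3 (B(l) = l*(-⅓) + 1 = -l/3 + 1 = 1 - l/3)
g(f, a) = a² + a*f (g(f, a) = a*f + a² = a² + a*f)
g(B(2), -5)*p(14) - 144 = (-5*(-5 + (1 - ⅓*2)))*(3/(-8 + (6 + 14)²)) - 144 = (-5*(-5 + (1 - ⅔)))*(3/(-8 + 20²)) - 144 = (-5*(-5 + ⅓))*(3/(-8 + 400)) - 144 = (-5*(-14/3))*(3/392) - 144 = 70*(3*(1/392))/3 - 144 = (70/3)*(3/392) - 144 = 5/28 - 144 = -4027/28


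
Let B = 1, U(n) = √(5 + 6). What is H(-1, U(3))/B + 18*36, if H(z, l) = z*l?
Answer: 648 - √11 ≈ 644.68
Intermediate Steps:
U(n) = √11
H(z, l) = l*z
H(-1, U(3))/B + 18*36 = (√11*(-1))/1 + 18*36 = -√11*1 + 648 = -√11 + 648 = 648 - √11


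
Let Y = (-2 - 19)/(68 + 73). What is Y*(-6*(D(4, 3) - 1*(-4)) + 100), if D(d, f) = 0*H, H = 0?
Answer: -532/47 ≈ -11.319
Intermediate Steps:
Y = -7/47 (Y = -21/141 = -21*1/141 = -7/47 ≈ -0.14894)
D(d, f) = 0 (D(d, f) = 0*0 = 0)
Y*(-6*(D(4, 3) - 1*(-4)) + 100) = -7*(-6*(0 - 1*(-4)) + 100)/47 = -7*(-6*(0 + 4) + 100)/47 = -7*(-6*4 + 100)/47 = -7*(-24 + 100)/47 = -7/47*76 = -532/47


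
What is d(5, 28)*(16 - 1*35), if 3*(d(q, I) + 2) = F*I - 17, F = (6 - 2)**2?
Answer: -8075/3 ≈ -2691.7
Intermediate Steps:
F = 16 (F = 4**2 = 16)
d(q, I) = -23/3 + 16*I/3 (d(q, I) = -2 + (16*I - 17)/3 = -2 + (-17 + 16*I)/3 = -2 + (-17/3 + 16*I/3) = -23/3 + 16*I/3)
d(5, 28)*(16 - 1*35) = (-23/3 + (16/3)*28)*(16 - 1*35) = (-23/3 + 448/3)*(16 - 35) = (425/3)*(-19) = -8075/3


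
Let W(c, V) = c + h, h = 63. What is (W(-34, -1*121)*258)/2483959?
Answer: 7482/2483959 ≈ 0.0030121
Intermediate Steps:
W(c, V) = 63 + c (W(c, V) = c + 63 = 63 + c)
(W(-34, -1*121)*258)/2483959 = ((63 - 34)*258)/2483959 = (29*258)*(1/2483959) = 7482*(1/2483959) = 7482/2483959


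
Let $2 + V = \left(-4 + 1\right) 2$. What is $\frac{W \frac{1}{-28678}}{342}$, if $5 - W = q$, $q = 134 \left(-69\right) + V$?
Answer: $- \frac{9259}{9807876} \approx -0.00094404$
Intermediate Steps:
$V = -8$ ($V = -2 + \left(-4 + 1\right) 2 = -2 - 6 = -8$)
$q = -9254$ ($q = 134 \left(-69\right) - 8 = -9246 - 8 = -9254$)
$W = 9259$ ($W = 5 - -9254 = 5 + 9254 = 9259$)
$\frac{W \frac{1}{-28678}}{342} = \frac{9259 \frac{1}{-28678}}{342} = 9259 \left(- \frac{1}{28678}\right) \frac{1}{342} = \left(- \frac{9259}{28678}\right) \frac{1}{342} = - \frac{9259}{9807876}$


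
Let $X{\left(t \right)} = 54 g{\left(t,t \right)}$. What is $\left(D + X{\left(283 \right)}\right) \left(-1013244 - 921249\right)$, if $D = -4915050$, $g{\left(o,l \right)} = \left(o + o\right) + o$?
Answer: $9419441053572$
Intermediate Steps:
$g{\left(o,l \right)} = 3 o$ ($g{\left(o,l \right)} = 2 o + o = 3 o$)
$X{\left(t \right)} = 162 t$ ($X{\left(t \right)} = 54 \cdot 3 t = 162 t$)
$\left(D + X{\left(283 \right)}\right) \left(-1013244 - 921249\right) = \left(-4915050 + 162 \cdot 283\right) \left(-1013244 - 921249\right) = \left(-4915050 + 45846\right) \left(-1934493\right) = \left(-4869204\right) \left(-1934493\right) = 9419441053572$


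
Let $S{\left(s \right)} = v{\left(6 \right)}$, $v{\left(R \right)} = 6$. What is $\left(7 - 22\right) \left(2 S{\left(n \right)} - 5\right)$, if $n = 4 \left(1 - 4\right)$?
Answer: $-105$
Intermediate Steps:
$n = -12$ ($n = 4 \left(-3\right) = -12$)
$S{\left(s \right)} = 6$
$\left(7 - 22\right) \left(2 S{\left(n \right)} - 5\right) = \left(7 - 22\right) \left(2 \cdot 6 - 5\right) = - 15 \left(12 - 5\right) = \left(-15\right) 7 = -105$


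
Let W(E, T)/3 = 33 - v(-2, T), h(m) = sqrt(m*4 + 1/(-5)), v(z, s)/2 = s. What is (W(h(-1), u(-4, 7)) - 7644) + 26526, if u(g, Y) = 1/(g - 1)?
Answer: 94911/5 ≈ 18982.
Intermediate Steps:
v(z, s) = 2*s
u(g, Y) = 1/(-1 + g)
h(m) = sqrt(-1/5 + 4*m) (h(m) = sqrt(4*m - 1/5) = sqrt(-1/5 + 4*m))
W(E, T) = 99 - 6*T (W(E, T) = 3*(33 - 2*T) = 99 - 6*T)
(W(h(-1), u(-4, 7)) - 7644) + 26526 = ((99 - 6/(-1 - 4)) - 7644) + 26526 = ((99 - 6/(-5)) - 7644) + 26526 = ((99 - 6*(-1/5)) - 7644) + 26526 = ((99 + 6/5) - 7644) + 26526 = (501/5 - 7644) + 26526 = -37719/5 + 26526 = 94911/5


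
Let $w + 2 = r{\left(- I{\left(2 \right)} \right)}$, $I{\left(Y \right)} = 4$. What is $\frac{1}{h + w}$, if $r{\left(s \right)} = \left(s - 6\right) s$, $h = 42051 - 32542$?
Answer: $\frac{1}{9547} \approx 0.00010474$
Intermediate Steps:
$h = 9509$
$r{\left(s \right)} = s \left(-6 + s\right)$ ($r{\left(s \right)} = \left(-6 + s\right) s = s \left(-6 + s\right)$)
$w = 38$ ($w = -2 + \left(-1\right) 4 \left(-6 - 4\right) = -2 - 4 \left(-6 - 4\right) = -2 - -40 = -2 + 40 = 38$)
$\frac{1}{h + w} = \frac{1}{9509 + 38} = \frac{1}{9547}$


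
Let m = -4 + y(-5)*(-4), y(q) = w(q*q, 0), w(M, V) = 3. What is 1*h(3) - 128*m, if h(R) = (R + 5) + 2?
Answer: 2058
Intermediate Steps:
h(R) = 7 + R (h(R) = (5 + R) + 2 = 7 + R)
y(q) = 3
m = -16 (m = -4 + 3*(-4) = -4 - 12 = -16)
1*h(3) - 128*m = 1*(7 + 3) - 128*(-16) = 1*10 + 2048 = 10 + 2048 = 2058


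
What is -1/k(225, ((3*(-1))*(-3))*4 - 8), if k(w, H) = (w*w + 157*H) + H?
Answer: -1/55049 ≈ -1.8166e-5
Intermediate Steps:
k(w, H) = w² + 158*H (k(w, H) = (w² + 157*H) + H = w² + 158*H)
-1/k(225, ((3*(-1))*(-3))*4 - 8) = -1/(225² + 158*(((3*(-1))*(-3))*4 - 8)) = -1/(50625 + 158*(-3*(-3)*4 - 8)) = -1/(50625 + 158*(9*4 - 8)) = -1/(50625 + 158*(36 - 8)) = -1/(50625 + 158*28) = -1/(50625 + 4424) = -1/55049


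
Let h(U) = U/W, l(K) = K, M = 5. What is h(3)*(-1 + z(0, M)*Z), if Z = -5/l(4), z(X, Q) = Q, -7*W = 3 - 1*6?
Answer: -203/4 ≈ -50.750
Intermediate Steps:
W = 3/7 (W = -(3 - 1*6)/7 = -(3 - 6)/7 = -1/7*(-3) = 3/7 ≈ 0.42857)
Z = -5/4 ≈ -1.2500
h(U) = 7*U/3 (h(U) = U/(3/7) = U*(7/3) = 7*U/3)
h(3)*(-1 + z(0, M)*Z) = ((7/3)*3)*(-1 + 5*(-5/4)) = 7*(-1 - 25/4) = 7*(-29/4) = -203/4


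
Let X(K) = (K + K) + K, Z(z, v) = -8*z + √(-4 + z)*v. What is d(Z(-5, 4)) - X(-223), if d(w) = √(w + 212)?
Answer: 669 + 2*√(63 + 3*I) ≈ 684.88 + 0.37786*I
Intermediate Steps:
Z(z, v) = -8*z + v*√(-4 + z)
X(K) = 3*K (X(K) = 2*K + K = 3*K)
d(w) = √(212 + w)
d(Z(-5, 4)) - X(-223) = √(212 + (-8*(-5) + 4*√(-4 - 5))) - 3*(-223) = √(212 + (40 + 4*√(-9))) - 1*(-669) = √(212 + (40 + 4*(3*I))) + 669 = √(212 + (40 + 12*I)) + 669 = √(252 + 12*I) + 669 = 669 + √(252 + 12*I)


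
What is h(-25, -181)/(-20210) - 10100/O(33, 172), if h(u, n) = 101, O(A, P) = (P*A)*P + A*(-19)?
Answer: -60532229/3943557090 ≈ -0.015350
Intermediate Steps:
O(A, P) = -19*A + A*P**2 (O(A, P) = (A*P)*P - 19*A = A*P**2 - 19*A = -19*A + A*P**2)
h(-25, -181)/(-20210) - 10100/O(33, 172) = 101/(-20210) - 10100*1/(33*(-19 + 172**2)) = 101*(-1/20210) - 10100*1/(33*(-19 + 29584)) = -101/20210 - 10100/(33*29565) = -101/20210 - 10100/975645 = -101/20210 - 10100*1/975645 = -101/20210 - 2020/195129 = -60532229/3943557090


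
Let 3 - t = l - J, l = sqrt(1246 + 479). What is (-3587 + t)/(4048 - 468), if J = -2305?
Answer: -5889/3580 - sqrt(69)/716 ≈ -1.6566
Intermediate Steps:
l = 5*sqrt(69) (l = sqrt(1725) = 5*sqrt(69) ≈ 41.533)
t = -2302 - 5*sqrt(69) (t = 3 - (5*sqrt(69) - 1*(-2305)) = 3 - (5*sqrt(69) + 2305) = 3 - (2305 + 5*sqrt(69)) = 3 + (-2305 - 5*sqrt(69)) = -2302 - 5*sqrt(69) ≈ -2343.5)
(-3587 + t)/(4048 - 468) = (-3587 + (-2302 - 5*sqrt(69)))/(4048 - 468) = (-5889 - 5*sqrt(69))/3580 = (-5889 - 5*sqrt(69))*(1/3580) = -5889/3580 - sqrt(69)/716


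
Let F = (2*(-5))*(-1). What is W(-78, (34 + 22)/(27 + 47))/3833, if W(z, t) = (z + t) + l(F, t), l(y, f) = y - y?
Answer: -2858/141821 ≈ -0.020152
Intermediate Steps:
F = 10 (F = -10*(-1) = 10)
l(y, f) = 0
W(z, t) = t + z (W(z, t) = (z + t) + 0 = (t + z) + 0 = t + z)
W(-78, (34 + 22)/(27 + 47))/3833 = ((34 + 22)/(27 + 47) - 78)/3833 = (56/74 - 78)*(1/3833) = (56*(1/74) - 78)*(1/3833) = (28/37 - 78)*(1/3833) = -2858/37*1/3833 = -2858/141821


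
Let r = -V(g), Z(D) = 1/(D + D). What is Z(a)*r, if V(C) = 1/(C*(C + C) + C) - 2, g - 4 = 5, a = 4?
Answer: 341/1368 ≈ 0.24927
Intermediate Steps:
Z(D) = 1/(2*D)
g = 9 (g = 4 + 5 = 9)
V(C) = -2 + 1/(C + 2*C²) (V(C) = 1/(C*(2*C) + C) - 2 = 1/(2*C² + C) - 2 = 1/(C + 2*C²) - 2 = -2 + 1/(C + 2*C²))
r = 341/171 (r = -(1 - 4*9² - 2*9)/(9*(1 + 2*9)) = -(1 - 4*81 - 18)/(9*(1 + 18)) = -(1 - 324 - 18)/(9*19) = -(-341)/(9*19) = -1*(-341/171) = 341/171 ≈ 1.9942)
Z(a)*r = ((½)/4)*(341/171) = ((½)*(¼))*(341/171) = (⅛)*(341/171) = 341/1368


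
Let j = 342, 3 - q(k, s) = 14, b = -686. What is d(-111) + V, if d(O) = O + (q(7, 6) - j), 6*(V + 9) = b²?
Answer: 233879/3 ≈ 77960.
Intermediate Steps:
q(k, s) = -11 (q(k, s) = 3 - 1*14 = 3 - 14 = -11)
V = 235271/3 (V = -9 + (⅙)*(-686)² = -9 + (⅙)*470596 = -9 + 235298/3 = 235271/3 ≈ 78424.)
d(O) = -353 + O (d(O) = O + (-11 - 1*342) = O + (-11 - 342) = O - 353 = -353 + O)
d(-111) + V = (-353 - 111) + 235271/3 = -464 + 235271/3 = 233879/3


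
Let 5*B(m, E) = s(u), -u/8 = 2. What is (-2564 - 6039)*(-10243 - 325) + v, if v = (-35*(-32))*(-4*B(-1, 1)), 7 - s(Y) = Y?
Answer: 90895896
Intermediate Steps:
u = -16 (u = -8*2 = -16)
s(Y) = 7 - Y
B(m, E) = 23/5 (B(m, E) = (7 - 1*(-16))/5 = (7 + 16)/5 = (1/5)*23 = 23/5)
v = -20608 (v = (-35*(-32))*(-4*23/5) = 1120*(-92/5) = -20608)
(-2564 - 6039)*(-10243 - 325) + v = (-2564 - 6039)*(-10243 - 325) - 20608 = -8603*(-10568) - 20608 = 90916504 - 20608 = 90895896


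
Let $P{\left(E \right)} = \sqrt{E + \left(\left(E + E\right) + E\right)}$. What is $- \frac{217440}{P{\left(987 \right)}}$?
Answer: $- \frac{36240 \sqrt{987}}{329} \approx -3460.6$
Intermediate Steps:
$P{\left(E \right)} = 2 \sqrt{E}$ ($P{\left(E \right)} = \sqrt{E + \left(2 E + E\right)} = \sqrt{E + 3 E} = \sqrt{4 E} = 2 \sqrt{E}$)
$- \frac{217440}{P{\left(987 \right)}} = - \frac{217440}{2 \sqrt{987}} = - 217440 \frac{\sqrt{987}}{1974} = - \frac{36240 \sqrt{987}}{329}$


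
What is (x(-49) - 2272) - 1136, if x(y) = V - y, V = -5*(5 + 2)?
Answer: -3394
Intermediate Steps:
V = -35 (V = -5*7 = -35)
x(y) = -35 - y
(x(-49) - 2272) - 1136 = ((-35 - 1*(-49)) - 2272) - 1136 = ((-35 + 49) - 2272) - 1136 = (14 - 2272) - 1136 = -2258 - 1136 = -3394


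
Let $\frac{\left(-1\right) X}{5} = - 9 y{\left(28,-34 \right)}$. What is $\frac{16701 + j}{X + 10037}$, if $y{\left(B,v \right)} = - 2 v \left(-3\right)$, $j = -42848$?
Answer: $- \frac{26147}{857} \approx -30.51$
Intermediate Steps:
$y{\left(B,v \right)} = 6 v$
$X = -9180$ ($X = - 5 \left(- 9 \cdot 6 \left(-34\right)\right) = - 5 \left(\left(-9\right) \left(-204\right)\right) = \left(-5\right) 1836 = -9180$)
$\frac{16701 + j}{X + 10037} = \frac{16701 - 42848}{-9180 + 10037} = - \frac{26147}{857}$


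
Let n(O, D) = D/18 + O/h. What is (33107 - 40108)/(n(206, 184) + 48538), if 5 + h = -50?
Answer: -3465495/24029516 ≈ -0.14422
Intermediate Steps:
h = -55 (h = -5 - 50 = -55)
n(O, D) = -O/55 + D/18 (n(O, D) = D/18 + O/(-55) = D*(1/18) + O*(-1/55) = D/18 - O/55 = -O/55 + D/18)
(33107 - 40108)/(n(206, 184) + 48538) = (33107 - 40108)/((-1/55*206 + (1/18)*184) + 48538) = -7001/((-206/55 + 92/9) + 48538) = -7001/(3206/495 + 48538) = -7001/24029516/495 = -7001*495/24029516 = -3465495/24029516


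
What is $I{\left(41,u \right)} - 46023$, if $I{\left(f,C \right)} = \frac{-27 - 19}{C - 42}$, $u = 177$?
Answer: $- \frac{6213151}{135} \approx -46023.0$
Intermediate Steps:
$I{\left(f,C \right)} = - \frac{46}{-42 + C}$
$I{\left(41,u \right)} - 46023 = - \frac{46}{-42 + 177} - 46023 = - \frac{46}{135} - 46023 = - \frac{6213151}{135}$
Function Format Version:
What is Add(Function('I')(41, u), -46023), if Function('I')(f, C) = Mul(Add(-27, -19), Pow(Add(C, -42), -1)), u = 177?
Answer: Rational(-6213151, 135) ≈ -46023.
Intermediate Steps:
Function('I')(f, C) = Mul(-46, Pow(Add(-42, C), -1))
Add(Function('I')(41, u), -46023) = Add(Mul(-46, Pow(Add(-42, 177), -1)), -46023) = Add(Mul(-46, Pow(135, -1)), -46023) = Add(Mul(-46, Rational(1, 135)), -46023) = Add(Rational(-46, 135), -46023) = Rational(-6213151, 135)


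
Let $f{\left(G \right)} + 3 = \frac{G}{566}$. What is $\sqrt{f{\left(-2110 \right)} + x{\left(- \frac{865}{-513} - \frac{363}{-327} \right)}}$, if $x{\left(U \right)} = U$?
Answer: $\frac{i \sqrt{109394236178466}}{5274837} \approx 1.9828 i$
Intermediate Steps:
$f{\left(G \right)} = -3 + \frac{G}{566}$
$\sqrt{f{\left(-2110 \right)} + x{\left(- \frac{865}{-513} - \frac{363}{-327} \right)}} = \sqrt{\left(-3 + \frac{1}{566} \left(-2110\right)\right) - \left(- \frac{865}{513} - \frac{121}{109}\right)} = \sqrt{\left(-3 - \frac{1055}{283}\right) - - \frac{156358}{55917}} = \sqrt{- \frac{1904}{283} + \left(\frac{865}{513} + \frac{121}{109}\right)} = \sqrt{- \frac{1904}{283} + \frac{156358}{55917}} = \sqrt{- \frac{62216654}{15824511}} = \frac{i \sqrt{109394236178466}}{5274837}$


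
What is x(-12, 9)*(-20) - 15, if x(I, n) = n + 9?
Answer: -375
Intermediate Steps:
x(I, n) = 9 + n
x(-12, 9)*(-20) - 15 = (9 + 9)*(-20) - 15 = 18*(-20) - 15 = -360 - 15 = -375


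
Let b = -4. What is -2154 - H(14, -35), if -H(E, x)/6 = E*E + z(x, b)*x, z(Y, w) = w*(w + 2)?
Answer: -2658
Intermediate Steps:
z(Y, w) = w*(2 + w)
H(E, x) = -48*x - 6*E² (H(E, x) = -6*(E*E + (-4*(2 - 4))*x) = -6*(E² + (-4*(-2))*x) = -6*(E² + 8*x) = -48*x - 6*E²)
-2154 - H(14, -35) = -2154 - (-48*(-35) - 6*14²) = -2154 - (1680 - 6*196) = -2154 - (1680 - 1176) = -2154 - 1*504 = -2154 - 504 = -2658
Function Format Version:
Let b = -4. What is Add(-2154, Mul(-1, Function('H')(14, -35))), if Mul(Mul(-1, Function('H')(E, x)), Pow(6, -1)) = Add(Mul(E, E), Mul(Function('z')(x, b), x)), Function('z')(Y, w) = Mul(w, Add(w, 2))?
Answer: -2658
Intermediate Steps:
Function('z')(Y, w) = Mul(w, Add(2, w))
Function('H')(E, x) = Add(Mul(-48, x), Mul(-6, Pow(E, 2))) (Function('H')(E, x) = Mul(-6, Add(Mul(E, E), Mul(Mul(-4, Add(2, -4)), x))) = Mul(-6, Add(Pow(E, 2), Mul(Mul(-4, -2), x))) = Mul(-6, Add(Pow(E, 2), Mul(8, x))) = Add(Mul(-48, x), Mul(-6, Pow(E, 2))))
Add(-2154, Mul(-1, Function('H')(14, -35))) = Add(-2154, Mul(-1, Add(Mul(-48, -35), Mul(-6, Pow(14, 2))))) = Add(-2154, Mul(-1, Add(1680, Mul(-6, 196)))) = Add(-2154, Mul(-1, Add(1680, -1176))) = Add(-2154, Mul(-1, 504)) = Add(-2154, -504) = -2658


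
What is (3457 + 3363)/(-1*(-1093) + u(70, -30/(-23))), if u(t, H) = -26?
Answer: 620/97 ≈ 6.3918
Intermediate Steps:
(3457 + 3363)/(-1*(-1093) + u(70, -30/(-23))) = (3457 + 3363)/(-1*(-1093) - 26) = 6820/(1093 - 26) = 6820/1067 = 6820*(1/1067) = 620/97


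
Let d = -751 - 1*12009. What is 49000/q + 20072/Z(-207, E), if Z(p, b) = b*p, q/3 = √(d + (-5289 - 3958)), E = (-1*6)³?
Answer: 2509/5589 - 49000*I*√22007/66021 ≈ 0.44892 - 110.1*I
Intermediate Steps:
d = -12760 (d = -751 - 12009 = -12760)
E = -216 (E = (-6)³ = -216)
q = 3*I*√22007 (q = 3*√(-12760 + (-5289 - 3958)) = 3*√(-12760 - 9247) = 3*√(-22007) = 3*(I*√22007) = 3*I*√22007 ≈ 445.04*I)
49000/q + 20072/Z(-207, E) = 49000/((3*I*√22007)) + 20072/((-216*(-207))) = 49000*(-I*√22007/66021) + 20072/44712 = -49000*I*√22007/66021 + 20072*(1/44712) = -49000*I*√22007/66021 + 2509/5589 = 2509/5589 - 49000*I*√22007/66021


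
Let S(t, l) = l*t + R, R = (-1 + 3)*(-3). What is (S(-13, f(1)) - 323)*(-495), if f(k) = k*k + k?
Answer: 175725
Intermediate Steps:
R = -6 (R = 2*(-3) = -6)
f(k) = k + k² (f(k) = k² + k = k + k²)
S(t, l) = -6 + l*t (S(t, l) = l*t - 6 = -6 + l*t)
(S(-13, f(1)) - 323)*(-495) = ((-6 + (1*(1 + 1))*(-13)) - 323)*(-495) = ((-6 + (1*2)*(-13)) - 323)*(-495) = ((-6 + 2*(-13)) - 323)*(-495) = ((-6 - 26) - 323)*(-495) = (-32 - 323)*(-495) = -355*(-495) = 175725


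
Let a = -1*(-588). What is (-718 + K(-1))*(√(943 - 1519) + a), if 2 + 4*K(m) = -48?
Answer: -429534 - 17532*I ≈ -4.2953e+5 - 17532.0*I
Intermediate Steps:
K(m) = -25/2 (K(m) = -½ + (¼)*(-48) = -½ - 12 = -25/2)
a = 588
(-718 + K(-1))*(√(943 - 1519) + a) = (-718 - 25/2)*(√(943 - 1519) + 588) = -1461*(√(-576) + 588)/2 = -1461*(24*I + 588)/2 = -1461*(588 + 24*I)/2 = -429534 - 17532*I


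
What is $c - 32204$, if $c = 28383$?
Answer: $-3821$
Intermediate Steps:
$c - 32204 = 28383 - 32204 = -3821$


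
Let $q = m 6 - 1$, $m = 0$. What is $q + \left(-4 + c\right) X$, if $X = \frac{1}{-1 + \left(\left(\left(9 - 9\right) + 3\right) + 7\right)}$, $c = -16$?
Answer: $- \frac{29}{9} \approx -3.2222$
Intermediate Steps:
$q = -1$ ($q = 0 \cdot 6 - 1 = 0 - 1 = -1$)
$X = \frac{1}{9}$ ($X = \frac{1}{-1 + \left(\left(\left(9 - 9\right) + 3\right) + 7\right)} = \frac{1}{-1 + \left(\left(0 + 3\right) + 7\right)} = \frac{1}{-1 + \left(3 + 7\right)} = \frac{1}{-1 + 10} = \frac{1}{9} \approx 0.11111$)
$q + \left(-4 + c\right) X = -1 + \left(-4 - 16\right) \frac{1}{9} = -1 - \frac{20}{9} = - \frac{29}{9}$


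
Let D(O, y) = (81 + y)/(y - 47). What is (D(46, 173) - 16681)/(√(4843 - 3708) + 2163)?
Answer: -54114964/7016151 + 525388*√1135/147339171 ≈ -7.5928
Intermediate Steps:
D(O, y) = (81 + y)/(-47 + y)
(D(46, 173) - 16681)/(√(4843 - 3708) + 2163) = ((81 + 173)/(-47 + 173) - 16681)/(√(4843 - 3708) + 2163) = (254/126 - 16681)/(√1135 + 2163) = ((1/126)*254 - 16681)/(2163 + √1135) = (127/63 - 16681)/(2163 + √1135) = -1050776/(63*(2163 + √1135))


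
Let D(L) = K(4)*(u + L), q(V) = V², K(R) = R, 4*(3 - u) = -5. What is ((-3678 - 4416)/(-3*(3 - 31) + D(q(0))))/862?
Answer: -4047/43531 ≈ -0.092968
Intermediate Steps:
u = 17/4 (u = 3 - ¼*(-5) = 3 + 5/4 = 17/4 ≈ 4.2500)
D(L) = 17 + 4*L (D(L) = 4*(17/4 + L) = 17 + 4*L)
((-3678 - 4416)/(-3*(3 - 31) + D(q(0))))/862 = ((-3678 - 4416)/(-3*(3 - 31) + (17 + 4*0²)))/862 = -8094/(-3*(-28) + (17 + 4*0))*(1/862) = -8094/(84 + (17 + 0))*(1/862) = -8094/(84 + 17)*(1/862) = -8094/101*(1/862) = -8094*1/101*(1/862) = -8094/101*1/862 = -4047/43531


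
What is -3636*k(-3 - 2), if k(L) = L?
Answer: 18180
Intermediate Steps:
-3636*k(-3 - 2) = -3636*(-3 - 2) = -3636*(-5) = 18180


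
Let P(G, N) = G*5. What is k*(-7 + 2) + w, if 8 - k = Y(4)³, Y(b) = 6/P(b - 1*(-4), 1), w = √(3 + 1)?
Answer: -60773/1600 ≈ -37.983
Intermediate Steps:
w = 2 (w = √4 = 2)
P(G, N) = 5*G
Y(b) = 6/(20 + 5*b) (Y(b) = 6/((5*(b - 1*(-4)))) = 6/((5*(b + 4))) = 6/((5*(4 + b))) = 6/(20 + 5*b))
k = 63973/8000 (k = 8 - (6/(5*(4 + 4)))³ = 8 - ((6/5)/8)³ = 8 - ((6/5)*(⅛))³ = 8 - (3/20)³ = 8 - 1*27/8000 = 8 - 27/8000 = 63973/8000 ≈ 7.9966)
k*(-7 + 2) + w = 63973*(-7 + 2)/8000 + 2 = (63973/8000)*(-5) + 2 = -63973/1600 + 2 = -60773/1600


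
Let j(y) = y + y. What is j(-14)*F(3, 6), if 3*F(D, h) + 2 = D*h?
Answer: -448/3 ≈ -149.33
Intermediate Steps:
F(D, h) = -⅔ + D*h/3 (F(D, h) = -⅔ + (D*h)/3 = -⅔ + D*h/3)
j(y) = 2*y
j(-14)*F(3, 6) = (2*(-14))*(-⅔ + (⅓)*3*6) = -28*(-⅔ + 6) = -28*16/3 = -448/3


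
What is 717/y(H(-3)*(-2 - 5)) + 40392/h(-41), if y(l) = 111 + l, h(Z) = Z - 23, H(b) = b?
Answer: -55061/88 ≈ -625.69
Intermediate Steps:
h(Z) = -23 + Z
717/y(H(-3)*(-2 - 5)) + 40392/h(-41) = 717/(111 - 3*(-2 - 5)) + 40392/(-23 - 41) = 717/(111 - 3*(-7)) + 40392/(-64) = 717/(111 + 21) + 40392*(-1/64) = 717/132 - 5049/8 = 717*(1/132) - 5049/8 = 239/44 - 5049/8 = -55061/88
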